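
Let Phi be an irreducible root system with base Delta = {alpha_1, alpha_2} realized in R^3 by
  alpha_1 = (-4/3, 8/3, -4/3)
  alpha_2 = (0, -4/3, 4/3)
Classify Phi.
G_2

Compute the Cartan integers a_ij = 2(alpha_i, alpha_j)/(alpha_j, alpha_j); the resulting 2x2 Cartan matrix is
[[2, -3], [-1, 2]].
The roots have two lengths (squared-length ratio 3:1); the short ones are alpha_{2}. The associated Dynkin diagram is two nodes joined by a triple edge (G_2), so the type is G_2.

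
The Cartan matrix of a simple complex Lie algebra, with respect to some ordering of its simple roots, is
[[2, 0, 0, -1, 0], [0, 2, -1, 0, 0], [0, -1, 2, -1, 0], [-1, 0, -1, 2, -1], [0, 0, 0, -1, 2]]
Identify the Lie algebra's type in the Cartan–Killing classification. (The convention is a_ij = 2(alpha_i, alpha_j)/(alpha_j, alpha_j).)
The matrix has rank 5 with 2's on the diagonal. Reading the off-diagonal entries as Dynkin edges (a single edge where a_ij = a_ji = -1; a double or triple edge where a_ij * a_ji = 2 or 3), the diagram is a chain of 3 nodes with a fork of two nodes at one end (D_5). One simple-root ordering that puts it in standard form is (alpha_2, alpha_3, alpha_4, alpha_1, alpha_5). So the algebra is type D_5, i.e. so(10).

type D_5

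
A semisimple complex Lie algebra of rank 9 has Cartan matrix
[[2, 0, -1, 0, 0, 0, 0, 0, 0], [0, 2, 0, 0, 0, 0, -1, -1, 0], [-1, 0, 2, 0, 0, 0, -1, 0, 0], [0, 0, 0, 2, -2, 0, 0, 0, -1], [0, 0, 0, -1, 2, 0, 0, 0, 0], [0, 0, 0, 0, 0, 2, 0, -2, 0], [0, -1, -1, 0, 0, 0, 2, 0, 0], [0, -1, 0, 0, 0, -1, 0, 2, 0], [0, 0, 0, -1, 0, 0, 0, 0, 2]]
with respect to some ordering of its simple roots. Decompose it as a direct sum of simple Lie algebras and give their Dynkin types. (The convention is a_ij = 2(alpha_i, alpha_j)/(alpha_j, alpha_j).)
B3 + C6

The diagram associated to this matrix has two connected components: the simple roots {alpha_4, alpha_5, alpha_9} form a chain of 3 nodes with a double edge at one end; the terminal node there is the unique short simple root (B_3), and {alpha_1, alpha_2, alpha_3, alpha_6, alpha_7, alpha_8} form a chain of 6 nodes with a double edge at one end; the terminal node there is the unique long simple root (C_6). A semisimple Lie algebra decomposes uniquely as the direct sum of simple ideals, one per connected component of its Dynkin diagram, so g ≅ B_3 ⊕ C_6 (dimension 21 + 78 = 99).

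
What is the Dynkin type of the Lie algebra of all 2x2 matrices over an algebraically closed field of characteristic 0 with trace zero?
This is sl(2), which has dimension 2^2 - 1 = 3 and rank 2 - 1 = 1 (a Cartan subalgebra is the diagonal traceless matrices). In the classification of classical Lie algebras, the special linear algebra sl(n+1) has type A_n; here n = 1, so the Dynkin diagram is a chain of 1 nodes with single edges (A_1). Hence the type is A_1.

A_1 (sl(2))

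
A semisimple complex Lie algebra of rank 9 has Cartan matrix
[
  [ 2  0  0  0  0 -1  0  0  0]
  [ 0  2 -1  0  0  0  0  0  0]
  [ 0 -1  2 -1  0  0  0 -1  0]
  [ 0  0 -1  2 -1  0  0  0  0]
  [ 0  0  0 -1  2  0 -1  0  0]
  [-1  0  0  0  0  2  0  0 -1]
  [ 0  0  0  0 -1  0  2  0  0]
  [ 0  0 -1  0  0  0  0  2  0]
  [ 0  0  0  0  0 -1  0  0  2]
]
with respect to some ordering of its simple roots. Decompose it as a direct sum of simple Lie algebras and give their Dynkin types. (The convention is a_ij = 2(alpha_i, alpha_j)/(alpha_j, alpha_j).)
The diagram associated to this matrix has two connected components: the simple roots {alpha_1, alpha_6, alpha_9} form a chain of 3 nodes with single edges (A_3), and {alpha_2, alpha_3, alpha_4, alpha_5, alpha_7, alpha_8} form a chain of 4 nodes with a fork of two nodes at one end (D_6). A semisimple Lie algebra decomposes uniquely as the direct sum of simple ideals, one per connected component of its Dynkin diagram, so g ≅ A_3 ⊕ D_6 (dimension 15 + 66 = 81).

A_3 (sl(4)) + D_6 (so(12))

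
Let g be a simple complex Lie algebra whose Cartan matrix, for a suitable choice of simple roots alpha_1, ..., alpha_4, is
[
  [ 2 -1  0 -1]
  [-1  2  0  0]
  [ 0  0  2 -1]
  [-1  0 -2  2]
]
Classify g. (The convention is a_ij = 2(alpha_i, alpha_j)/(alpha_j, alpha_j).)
B_4 (so(9))

The matrix has rank 4 with 2's on the diagonal. Reading the off-diagonal entries as Dynkin edges (a single edge where a_ij = a_ji = -1; a double or triple edge where a_ij * a_ji = 2 or 3), the diagram is a chain of 4 nodes with a double edge at one end; the terminal node there is the unique short simple root (B_4). One simple-root ordering that puts it in standard form is (alpha_2, alpha_1, alpha_4, alpha_3). So the algebra is type B_4, i.e. so(9).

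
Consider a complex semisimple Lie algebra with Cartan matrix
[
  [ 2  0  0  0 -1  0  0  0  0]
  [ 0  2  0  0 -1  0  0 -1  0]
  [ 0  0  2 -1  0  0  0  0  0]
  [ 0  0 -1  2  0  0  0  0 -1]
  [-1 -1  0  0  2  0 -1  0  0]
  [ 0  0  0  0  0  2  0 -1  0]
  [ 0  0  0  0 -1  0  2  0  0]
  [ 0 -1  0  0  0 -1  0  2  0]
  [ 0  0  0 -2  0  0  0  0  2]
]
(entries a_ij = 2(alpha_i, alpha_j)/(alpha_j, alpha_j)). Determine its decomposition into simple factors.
type C_3 + type D_6

The diagram associated to this matrix has two connected components: the simple roots {alpha_3, alpha_4, alpha_9} form a chain of 3 nodes with a double edge at one end; the terminal node there is the unique long simple root (C_3), and {alpha_1, alpha_2, alpha_5, alpha_6, alpha_7, alpha_8} form a chain of 4 nodes with a fork of two nodes at one end (D_6). A semisimple Lie algebra decomposes uniquely as the direct sum of simple ideals, one per connected component of its Dynkin diagram, so g ≅ C_3 ⊕ D_6 (dimension 21 + 66 = 87).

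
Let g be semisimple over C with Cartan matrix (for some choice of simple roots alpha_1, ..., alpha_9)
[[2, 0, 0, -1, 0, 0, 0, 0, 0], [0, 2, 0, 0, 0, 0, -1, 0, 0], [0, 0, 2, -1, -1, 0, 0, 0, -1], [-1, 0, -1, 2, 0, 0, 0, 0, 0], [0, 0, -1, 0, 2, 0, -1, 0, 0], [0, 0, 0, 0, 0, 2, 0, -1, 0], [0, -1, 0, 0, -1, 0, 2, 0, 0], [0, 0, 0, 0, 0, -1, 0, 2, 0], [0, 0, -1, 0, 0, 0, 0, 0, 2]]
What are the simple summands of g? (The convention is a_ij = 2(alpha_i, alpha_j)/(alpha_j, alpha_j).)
type A_2 ⊕ type E_7

The diagram associated to this matrix has two connected components: the simple roots {alpha_6, alpha_8} form a chain of 2 nodes with single edges (A_2), and {alpha_1, alpha_2, alpha_3, alpha_4, alpha_5, alpha_7, alpha_9} form a chain of 6 nodes with one extra node attached to the third node from one end (E_7). A semisimple Lie algebra decomposes uniquely as the direct sum of simple ideals, one per connected component of its Dynkin diagram, so g ≅ A_2 ⊕ E_7 (dimension 8 + 133 = 141).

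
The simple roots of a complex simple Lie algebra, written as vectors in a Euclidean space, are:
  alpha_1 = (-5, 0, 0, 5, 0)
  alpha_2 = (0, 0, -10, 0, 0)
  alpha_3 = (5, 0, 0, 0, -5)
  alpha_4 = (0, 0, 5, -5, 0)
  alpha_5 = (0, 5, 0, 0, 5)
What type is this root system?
Compute the Cartan integers a_ij = 2(alpha_i, alpha_j)/(alpha_j, alpha_j); the resulting 5x5 Cartan matrix is
[[2, 0, -1, -1, 0], [0, 2, 0, -2, 0], [-1, 0, 2, 0, -1], [-1, -1, 0, 2, 0], [0, 0, -1, 0, 2]].
The roots have two lengths (squared-length ratio 2:1); the short ones are alpha_{1,3,4,5}. The associated Dynkin diagram is a chain of 5 nodes with a double edge at one end; the terminal node there is the unique long simple root (C_5), so the type is C_5 (the algebra sp(10)).

type C_5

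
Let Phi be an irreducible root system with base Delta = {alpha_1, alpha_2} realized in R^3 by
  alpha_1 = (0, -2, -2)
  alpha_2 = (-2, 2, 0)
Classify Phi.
A_2 (sl(3))

Compute the Cartan integers a_ij = 2(alpha_i, alpha_j)/(alpha_j, alpha_j); the resulting 2x2 Cartan matrix is
[[2, -1], [-1, 2]].
All simple roots have the same length, so the diagram is simply laced. The associated Dynkin diagram is a chain of 2 nodes with single edges (A_2), so the type is A_2 (the algebra sl(3)).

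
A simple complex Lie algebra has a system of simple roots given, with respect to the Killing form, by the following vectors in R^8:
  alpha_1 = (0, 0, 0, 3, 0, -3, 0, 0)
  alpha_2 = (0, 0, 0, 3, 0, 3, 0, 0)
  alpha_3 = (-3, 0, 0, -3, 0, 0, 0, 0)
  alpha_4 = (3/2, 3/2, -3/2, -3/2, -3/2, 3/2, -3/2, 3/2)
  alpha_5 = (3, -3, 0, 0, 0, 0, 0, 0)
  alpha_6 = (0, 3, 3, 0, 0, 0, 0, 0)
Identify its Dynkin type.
E_6

Compute the Cartan integers a_ij = 2(alpha_i, alpha_j)/(alpha_j, alpha_j); the resulting 6x6 Cartan matrix is
[[2, 0, -1, -1, 0, 0], [0, 2, -1, 0, 0, 0], [-1, -1, 2, 0, -1, 0], [-1, 0, 0, 2, 0, 0], [0, 0, -1, 0, 2, -1], [0, 0, 0, 0, -1, 2]].
All simple roots have the same length, so the diagram is simply laced. The associated Dynkin diagram is a chain of 5 nodes with one extra node attached to the third node from one end (E_6), so the type is E_6.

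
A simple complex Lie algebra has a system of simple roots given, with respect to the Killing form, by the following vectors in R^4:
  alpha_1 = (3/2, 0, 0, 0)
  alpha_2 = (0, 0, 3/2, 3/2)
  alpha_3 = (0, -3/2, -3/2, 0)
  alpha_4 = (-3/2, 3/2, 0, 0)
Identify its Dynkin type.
Compute the Cartan integers a_ij = 2(alpha_i, alpha_j)/(alpha_j, alpha_j); the resulting 4x4 Cartan matrix is
[[2, 0, 0, -1], [0, 2, -1, 0], [0, -1, 2, -1], [-2, 0, -1, 2]].
The roots have two lengths (squared-length ratio 2:1); the short ones are alpha_{1}. The associated Dynkin diagram is a chain of 4 nodes with a double edge at one end; the terminal node there is the unique short simple root (B_4), so the type is B_4 (the algebra so(9)).

type B_4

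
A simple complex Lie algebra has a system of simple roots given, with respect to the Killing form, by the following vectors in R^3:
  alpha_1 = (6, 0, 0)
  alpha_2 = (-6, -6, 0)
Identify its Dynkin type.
Compute the Cartan integers a_ij = 2(alpha_i, alpha_j)/(alpha_j, alpha_j); the resulting 2x2 Cartan matrix is
[[2, -1], [-2, 2]].
The roots have two lengths (squared-length ratio 2:1); the short ones are alpha_{1}. The associated Dynkin diagram is a chain of 2 nodes with a double edge at one end; the terminal node there is the unique short simple root (B_2), so the type is B_2 (the algebra so(5)).

type B_2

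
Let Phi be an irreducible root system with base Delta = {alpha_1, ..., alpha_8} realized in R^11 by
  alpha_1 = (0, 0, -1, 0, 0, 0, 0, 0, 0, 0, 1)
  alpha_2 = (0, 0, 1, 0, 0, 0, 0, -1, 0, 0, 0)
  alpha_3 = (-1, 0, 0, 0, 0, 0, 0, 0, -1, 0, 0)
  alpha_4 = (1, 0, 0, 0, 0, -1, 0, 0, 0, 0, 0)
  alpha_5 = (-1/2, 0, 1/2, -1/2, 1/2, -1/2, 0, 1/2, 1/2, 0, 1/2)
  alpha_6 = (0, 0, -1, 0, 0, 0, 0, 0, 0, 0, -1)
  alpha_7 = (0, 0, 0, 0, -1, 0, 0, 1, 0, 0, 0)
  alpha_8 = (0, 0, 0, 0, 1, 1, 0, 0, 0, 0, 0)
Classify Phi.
Compute the Cartan integers a_ij = 2(alpha_i, alpha_j)/(alpha_j, alpha_j); the resulting 8x8 Cartan matrix is
[[2, -1, 0, 0, 0, 0, 0, 0], [-1, 2, 0, 0, 0, -1, -1, 0], [0, 0, 2, -1, 0, 0, 0, 0], [0, 0, -1, 2, 0, 0, 0, -1], [0, 0, 0, 0, 2, -1, 0, 0], [0, -1, 0, 0, -1, 2, 0, 0], [0, -1, 0, 0, 0, 0, 2, -1], [0, 0, 0, -1, 0, 0, -1, 2]].
All simple roots have the same length, so the diagram is simply laced. The associated Dynkin diagram is a chain of 7 nodes with one extra node attached to the third node from one end (E_8), so the type is E_8.

type E_8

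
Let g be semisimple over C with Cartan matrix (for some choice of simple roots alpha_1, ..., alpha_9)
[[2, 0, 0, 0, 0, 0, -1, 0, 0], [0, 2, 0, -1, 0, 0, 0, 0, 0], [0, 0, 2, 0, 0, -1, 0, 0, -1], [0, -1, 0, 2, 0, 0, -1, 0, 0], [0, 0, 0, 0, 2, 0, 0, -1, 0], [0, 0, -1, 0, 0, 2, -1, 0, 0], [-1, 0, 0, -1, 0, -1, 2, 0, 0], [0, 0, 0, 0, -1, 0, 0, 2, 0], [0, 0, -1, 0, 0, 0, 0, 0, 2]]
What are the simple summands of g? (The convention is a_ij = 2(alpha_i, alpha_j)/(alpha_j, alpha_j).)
A2 ⊕ E7

The diagram associated to this matrix has two connected components: the simple roots {alpha_5, alpha_8} form a chain of 2 nodes with single edges (A_2), and {alpha_1, alpha_2, alpha_3, alpha_4, alpha_6, alpha_7, alpha_9} form a chain of 6 nodes with one extra node attached to the third node from one end (E_7). A semisimple Lie algebra decomposes uniquely as the direct sum of simple ideals, one per connected component of its Dynkin diagram, so g ≅ A_2 ⊕ E_7 (dimension 8 + 133 = 141).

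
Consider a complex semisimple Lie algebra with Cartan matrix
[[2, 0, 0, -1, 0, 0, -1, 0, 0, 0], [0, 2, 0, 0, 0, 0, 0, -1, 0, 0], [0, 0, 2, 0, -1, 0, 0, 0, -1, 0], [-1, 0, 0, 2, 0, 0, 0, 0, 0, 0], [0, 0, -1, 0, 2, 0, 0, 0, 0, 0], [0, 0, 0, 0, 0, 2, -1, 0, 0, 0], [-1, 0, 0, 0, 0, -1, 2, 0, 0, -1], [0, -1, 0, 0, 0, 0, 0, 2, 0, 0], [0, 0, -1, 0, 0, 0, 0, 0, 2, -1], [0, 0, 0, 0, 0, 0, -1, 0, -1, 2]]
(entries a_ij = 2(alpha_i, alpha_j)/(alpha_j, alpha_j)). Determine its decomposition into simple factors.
The diagram associated to this matrix has two connected components: the simple roots {alpha_2, alpha_8} form a chain of 2 nodes with single edges (A_2), and {alpha_1, alpha_3, alpha_4, alpha_5, alpha_6, alpha_7, alpha_9, alpha_10} form a chain of 7 nodes with one extra node attached to the third node from one end (E_8). A semisimple Lie algebra decomposes uniquely as the direct sum of simple ideals, one per connected component of its Dynkin diagram, so g ≅ A_2 ⊕ E_8 (dimension 8 + 248 = 256).

A2 ⊕ E8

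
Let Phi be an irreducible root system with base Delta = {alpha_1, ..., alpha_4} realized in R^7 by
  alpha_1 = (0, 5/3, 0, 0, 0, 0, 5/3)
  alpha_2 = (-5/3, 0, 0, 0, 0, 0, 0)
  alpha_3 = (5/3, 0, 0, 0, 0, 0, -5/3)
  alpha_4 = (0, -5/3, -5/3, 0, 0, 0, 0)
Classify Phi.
Compute the Cartan integers a_ij = 2(alpha_i, alpha_j)/(alpha_j, alpha_j); the resulting 4x4 Cartan matrix is
[[2, 0, -1, -1], [0, 2, -1, 0], [-1, -2, 2, 0], [-1, 0, 0, 2]].
The roots have two lengths (squared-length ratio 2:1); the short ones are alpha_{2}. The associated Dynkin diagram is a chain of 4 nodes with a double edge at one end; the terminal node there is the unique short simple root (B_4), so the type is B_4 (the algebra so(9)).

B_4 (so(9))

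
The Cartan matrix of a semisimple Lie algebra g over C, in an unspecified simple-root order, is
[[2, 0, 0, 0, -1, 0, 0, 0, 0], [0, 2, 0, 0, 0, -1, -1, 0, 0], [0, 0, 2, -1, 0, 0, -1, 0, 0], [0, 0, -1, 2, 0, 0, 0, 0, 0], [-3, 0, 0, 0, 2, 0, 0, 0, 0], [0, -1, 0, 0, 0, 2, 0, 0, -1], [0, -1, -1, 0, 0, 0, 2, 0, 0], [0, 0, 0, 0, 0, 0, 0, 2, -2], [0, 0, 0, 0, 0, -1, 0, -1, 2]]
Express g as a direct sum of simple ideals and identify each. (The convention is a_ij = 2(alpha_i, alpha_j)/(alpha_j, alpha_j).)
C7 ⊕ G2

The diagram associated to this matrix has two connected components: the simple roots {alpha_2, alpha_3, alpha_4, alpha_6, alpha_7, alpha_8, alpha_9} form a chain of 7 nodes with a double edge at one end; the terminal node there is the unique long simple root (C_7), and {alpha_1, alpha_5} form two nodes joined by a triple edge (G_2). A semisimple Lie algebra decomposes uniquely as the direct sum of simple ideals, one per connected component of its Dynkin diagram, so g ≅ C_7 ⊕ G_2 (dimension 105 + 14 = 119).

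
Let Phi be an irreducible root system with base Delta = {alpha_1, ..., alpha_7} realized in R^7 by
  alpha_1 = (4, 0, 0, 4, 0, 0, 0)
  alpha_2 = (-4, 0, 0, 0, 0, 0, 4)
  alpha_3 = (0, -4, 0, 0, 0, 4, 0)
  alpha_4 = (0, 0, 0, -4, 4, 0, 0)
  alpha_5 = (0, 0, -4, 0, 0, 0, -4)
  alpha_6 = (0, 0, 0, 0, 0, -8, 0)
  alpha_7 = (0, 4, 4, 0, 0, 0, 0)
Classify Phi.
Compute the Cartan integers a_ij = 2(alpha_i, alpha_j)/(alpha_j, alpha_j); the resulting 7x7 Cartan matrix is
[[2, -1, 0, -1, 0, 0, 0], [-1, 2, 0, 0, -1, 0, 0], [0, 0, 2, 0, 0, -1, -1], [-1, 0, 0, 2, 0, 0, 0], [0, -1, 0, 0, 2, 0, -1], [0, 0, -2, 0, 0, 2, 0], [0, 0, -1, 0, -1, 0, 2]].
The roots have two lengths (squared-length ratio 2:1); the short ones are alpha_{1,2,3,4,5,7}. The associated Dynkin diagram is a chain of 7 nodes with a double edge at one end; the terminal node there is the unique long simple root (C_7), so the type is C_7 (the algebra sp(14)).

type C_7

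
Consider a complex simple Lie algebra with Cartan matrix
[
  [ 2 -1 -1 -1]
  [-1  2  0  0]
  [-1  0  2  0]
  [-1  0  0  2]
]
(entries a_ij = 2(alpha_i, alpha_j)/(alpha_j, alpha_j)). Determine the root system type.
The matrix has rank 4 with 2's on the diagonal. Reading the off-diagonal entries as Dynkin edges (a single edge where a_ij = a_ji = -1; a double or triple edge where a_ij * a_ji = 2 or 3), the diagram is a chain of 2 nodes with a fork of two nodes at one end (D_4). One simple-root ordering that puts it in standard form is (alpha_2, alpha_1, alpha_3, alpha_4). So the algebra is type D_4, i.e. so(8).

type D_4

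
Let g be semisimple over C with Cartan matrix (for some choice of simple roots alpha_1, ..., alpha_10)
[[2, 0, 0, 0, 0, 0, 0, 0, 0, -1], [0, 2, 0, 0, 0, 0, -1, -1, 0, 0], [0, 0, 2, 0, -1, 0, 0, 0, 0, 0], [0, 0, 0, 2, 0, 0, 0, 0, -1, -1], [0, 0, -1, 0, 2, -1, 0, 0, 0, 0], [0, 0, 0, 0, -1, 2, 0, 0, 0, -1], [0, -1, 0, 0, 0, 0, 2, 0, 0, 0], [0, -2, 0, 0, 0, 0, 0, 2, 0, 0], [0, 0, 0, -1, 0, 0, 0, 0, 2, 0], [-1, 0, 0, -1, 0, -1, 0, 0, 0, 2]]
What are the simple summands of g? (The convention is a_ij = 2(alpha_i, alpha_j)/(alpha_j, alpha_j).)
type C_3 + type E_7

The diagram associated to this matrix has two connected components: the simple roots {alpha_2, alpha_7, alpha_8} form a chain of 3 nodes with a double edge at one end; the terminal node there is the unique long simple root (C_3), and {alpha_1, alpha_3, alpha_4, alpha_5, alpha_6, alpha_9, alpha_10} form a chain of 6 nodes with one extra node attached to the third node from one end (E_7). A semisimple Lie algebra decomposes uniquely as the direct sum of simple ideals, one per connected component of its Dynkin diagram, so g ≅ C_3 ⊕ E_7 (dimension 21 + 133 = 154).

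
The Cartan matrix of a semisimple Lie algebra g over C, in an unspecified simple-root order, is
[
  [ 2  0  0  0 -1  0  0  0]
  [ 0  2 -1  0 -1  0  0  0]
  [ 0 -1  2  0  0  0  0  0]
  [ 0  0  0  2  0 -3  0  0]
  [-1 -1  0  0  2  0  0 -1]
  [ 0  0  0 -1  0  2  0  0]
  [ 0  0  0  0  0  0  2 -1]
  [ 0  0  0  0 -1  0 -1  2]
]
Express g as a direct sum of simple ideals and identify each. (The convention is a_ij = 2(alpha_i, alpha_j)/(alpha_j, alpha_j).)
The diagram associated to this matrix has two connected components: the simple roots {alpha_1, alpha_2, alpha_3, alpha_5, alpha_7, alpha_8} form a chain of 5 nodes with one extra node attached to the third node from one end (E_6), and {alpha_4, alpha_6} form two nodes joined by a triple edge (G_2). A semisimple Lie algebra decomposes uniquely as the direct sum of simple ideals, one per connected component of its Dynkin diagram, so g ≅ E_6 ⊕ G_2 (dimension 78 + 14 = 92).

E_6 + G_2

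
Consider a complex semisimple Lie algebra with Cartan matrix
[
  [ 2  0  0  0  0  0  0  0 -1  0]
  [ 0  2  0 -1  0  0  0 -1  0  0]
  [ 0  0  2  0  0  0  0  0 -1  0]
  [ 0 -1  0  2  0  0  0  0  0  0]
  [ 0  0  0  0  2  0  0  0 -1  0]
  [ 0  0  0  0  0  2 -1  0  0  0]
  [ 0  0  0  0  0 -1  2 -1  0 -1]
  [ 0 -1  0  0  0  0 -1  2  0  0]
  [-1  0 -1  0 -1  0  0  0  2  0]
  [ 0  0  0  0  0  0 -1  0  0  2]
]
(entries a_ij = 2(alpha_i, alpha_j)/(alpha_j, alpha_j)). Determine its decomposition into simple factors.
D_4 (so(8)) ⊕ D_6 (so(12))

The diagram associated to this matrix has two connected components: the simple roots {alpha_1, alpha_3, alpha_5, alpha_9} form a chain of 2 nodes with a fork of two nodes at one end (D_4), and {alpha_2, alpha_4, alpha_6, alpha_7, alpha_8, alpha_10} form a chain of 4 nodes with a fork of two nodes at one end (D_6). A semisimple Lie algebra decomposes uniquely as the direct sum of simple ideals, one per connected component of its Dynkin diagram, so g ≅ D_4 ⊕ D_6 (dimension 28 + 66 = 94).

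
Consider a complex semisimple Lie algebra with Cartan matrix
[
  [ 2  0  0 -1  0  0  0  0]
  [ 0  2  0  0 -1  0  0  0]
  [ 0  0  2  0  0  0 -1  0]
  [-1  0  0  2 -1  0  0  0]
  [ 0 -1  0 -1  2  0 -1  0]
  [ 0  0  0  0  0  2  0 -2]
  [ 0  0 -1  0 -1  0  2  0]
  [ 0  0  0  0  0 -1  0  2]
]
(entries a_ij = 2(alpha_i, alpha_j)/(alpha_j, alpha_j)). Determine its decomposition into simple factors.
The diagram associated to this matrix has two connected components: the simple roots {alpha_6, alpha_8} form a chain of 2 nodes with a double edge at one end; the terminal node there is the unique short simple root (B_2), and {alpha_1, alpha_2, alpha_3, alpha_4, alpha_5, alpha_7} form a chain of 5 nodes with one extra node attached to the third node from one end (E_6). A semisimple Lie algebra decomposes uniquely as the direct sum of simple ideals, one per connected component of its Dynkin diagram, so g ≅ B_2 ⊕ E_6 (dimension 10 + 78 = 88).

B_2 (so(5)) + E_6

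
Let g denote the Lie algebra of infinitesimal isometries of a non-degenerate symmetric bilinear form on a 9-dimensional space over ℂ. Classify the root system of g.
type B_4

This is so(9) with 9 odd, which has dimension 9(9-1)/2 = 36 and rank (9-1)/2 = 4. In the classification of classical Lie algebras, the orthogonal algebra so(2n+1) in an odd number of variables has type B_n; here n = 4, so the Dynkin diagram is a chain of 4 nodes with a double edge at one end; the terminal node there is the unique short simple root (B_4). Hence the type is B_4.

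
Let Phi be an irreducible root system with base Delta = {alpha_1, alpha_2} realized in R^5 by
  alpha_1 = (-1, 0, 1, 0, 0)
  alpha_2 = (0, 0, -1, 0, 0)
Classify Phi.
B2

Compute the Cartan integers a_ij = 2(alpha_i, alpha_j)/(alpha_j, alpha_j); the resulting 2x2 Cartan matrix is
[[2, -2], [-1, 2]].
The roots have two lengths (squared-length ratio 2:1); the short ones are alpha_{2}. The associated Dynkin diagram is a chain of 2 nodes with a double edge at one end; the terminal node there is the unique short simple root (B_2), so the type is B_2 (the algebra so(5)).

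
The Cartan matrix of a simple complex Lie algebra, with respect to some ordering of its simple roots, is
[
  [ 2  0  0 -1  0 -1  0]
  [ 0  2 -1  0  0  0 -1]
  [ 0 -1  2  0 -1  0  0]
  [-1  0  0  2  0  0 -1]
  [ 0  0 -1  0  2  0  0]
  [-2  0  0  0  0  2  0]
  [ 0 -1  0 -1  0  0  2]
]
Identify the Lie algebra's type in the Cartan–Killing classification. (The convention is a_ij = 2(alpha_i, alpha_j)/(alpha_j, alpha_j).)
C_7

The matrix has rank 7 with 2's on the diagonal. Reading the off-diagonal entries as Dynkin edges (a single edge where a_ij = a_ji = -1; a double or triple edge where a_ij * a_ji = 2 or 3), the diagram is a chain of 7 nodes with a double edge at one end; the terminal node there is the unique long simple root (C_7). One simple-root ordering that puts it in standard form is (alpha_5, alpha_3, alpha_2, alpha_7, alpha_4, alpha_1, alpha_6). So the algebra is type C_7, i.e. sp(14).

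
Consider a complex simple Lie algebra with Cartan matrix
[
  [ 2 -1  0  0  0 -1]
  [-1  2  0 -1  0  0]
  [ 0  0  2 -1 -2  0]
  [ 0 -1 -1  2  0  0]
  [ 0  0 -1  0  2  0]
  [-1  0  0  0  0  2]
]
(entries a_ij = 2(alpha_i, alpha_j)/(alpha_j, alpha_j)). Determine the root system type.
B6

The matrix has rank 6 with 2's on the diagonal. Reading the off-diagonal entries as Dynkin edges (a single edge where a_ij = a_ji = -1; a double or triple edge where a_ij * a_ji = 2 or 3), the diagram is a chain of 6 nodes with a double edge at one end; the terminal node there is the unique short simple root (B_6). One simple-root ordering that puts it in standard form is (alpha_6, alpha_1, alpha_2, alpha_4, alpha_3, alpha_5). So the algebra is type B_6, i.e. so(13).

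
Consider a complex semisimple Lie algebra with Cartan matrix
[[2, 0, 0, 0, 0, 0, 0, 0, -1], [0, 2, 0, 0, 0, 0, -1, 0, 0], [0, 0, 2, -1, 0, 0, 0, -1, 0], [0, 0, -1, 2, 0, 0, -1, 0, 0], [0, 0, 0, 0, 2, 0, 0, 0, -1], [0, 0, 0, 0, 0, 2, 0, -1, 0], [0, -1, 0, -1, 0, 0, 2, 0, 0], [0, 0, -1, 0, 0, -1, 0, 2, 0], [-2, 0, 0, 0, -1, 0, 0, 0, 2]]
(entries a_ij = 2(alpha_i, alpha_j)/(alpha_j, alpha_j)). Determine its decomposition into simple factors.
A_6 ⊕ B_3

The diagram associated to this matrix has two connected components: the simple roots {alpha_2, alpha_3, alpha_4, alpha_6, alpha_7, alpha_8} form a chain of 6 nodes with single edges (A_6), and {alpha_1, alpha_5, alpha_9} form a chain of 3 nodes with a double edge at one end; the terminal node there is the unique short simple root (B_3). A semisimple Lie algebra decomposes uniquely as the direct sum of simple ideals, one per connected component of its Dynkin diagram, so g ≅ A_6 ⊕ B_3 (dimension 48 + 21 = 69).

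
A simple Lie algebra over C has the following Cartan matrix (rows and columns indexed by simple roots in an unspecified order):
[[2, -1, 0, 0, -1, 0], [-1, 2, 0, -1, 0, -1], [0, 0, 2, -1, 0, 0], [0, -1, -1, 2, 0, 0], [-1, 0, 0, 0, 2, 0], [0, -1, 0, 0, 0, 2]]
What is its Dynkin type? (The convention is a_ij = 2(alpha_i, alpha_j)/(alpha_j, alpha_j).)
E6

The matrix has rank 6 with 2's on the diagonal. Reading the off-diagonal entries as Dynkin edges (a single edge where a_ij = a_ji = -1; a double or triple edge where a_ij * a_ji = 2 or 3), the diagram is a chain of 5 nodes with one extra node attached to the third node from one end (E_6). One simple-root ordering that puts it in standard form is (alpha_5, alpha_6, alpha_1, alpha_2, alpha_4, alpha_3). So the algebra is type E_6.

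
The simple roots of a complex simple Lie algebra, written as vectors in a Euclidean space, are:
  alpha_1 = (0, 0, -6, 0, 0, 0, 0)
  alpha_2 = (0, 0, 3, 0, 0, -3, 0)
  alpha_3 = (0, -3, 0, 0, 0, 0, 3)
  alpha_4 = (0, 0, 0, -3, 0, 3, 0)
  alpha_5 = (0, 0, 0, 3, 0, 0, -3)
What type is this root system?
Compute the Cartan integers a_ij = 2(alpha_i, alpha_j)/(alpha_j, alpha_j); the resulting 5x5 Cartan matrix is
[[2, -2, 0, 0, 0], [-1, 2, 0, -1, 0], [0, 0, 2, 0, -1], [0, -1, 0, 2, -1], [0, 0, -1, -1, 2]].
The roots have two lengths (squared-length ratio 2:1); the short ones are alpha_{2,3,4,5}. The associated Dynkin diagram is a chain of 5 nodes with a double edge at one end; the terminal node there is the unique long simple root (C_5), so the type is C_5 (the algebra sp(10)).

C_5 (sp(10))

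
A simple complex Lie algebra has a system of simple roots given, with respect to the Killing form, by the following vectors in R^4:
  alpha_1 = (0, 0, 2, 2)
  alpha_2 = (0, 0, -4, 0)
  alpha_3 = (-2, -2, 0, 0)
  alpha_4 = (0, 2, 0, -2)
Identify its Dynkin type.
Compute the Cartan integers a_ij = 2(alpha_i, alpha_j)/(alpha_j, alpha_j); the resulting 4x4 Cartan matrix is
[[2, -1, 0, -1], [-2, 2, 0, 0], [0, 0, 2, -1], [-1, 0, -1, 2]].
The roots have two lengths (squared-length ratio 2:1); the short ones are alpha_{1,3,4}. The associated Dynkin diagram is a chain of 4 nodes with a double edge at one end; the terminal node there is the unique long simple root (C_4), so the type is C_4 (the algebra sp(8)).

C_4 (sp(8))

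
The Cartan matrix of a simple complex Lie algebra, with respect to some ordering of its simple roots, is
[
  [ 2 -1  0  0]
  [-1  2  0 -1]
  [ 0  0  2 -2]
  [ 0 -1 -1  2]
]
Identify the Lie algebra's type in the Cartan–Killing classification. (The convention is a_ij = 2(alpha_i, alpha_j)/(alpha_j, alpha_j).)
The matrix has rank 4 with 2's on the diagonal. Reading the off-diagonal entries as Dynkin edges (a single edge where a_ij = a_ji = -1; a double or triple edge where a_ij * a_ji = 2 or 3), the diagram is a chain of 4 nodes with a double edge at one end; the terminal node there is the unique long simple root (C_4). One simple-root ordering that puts it in standard form is (alpha_1, alpha_2, alpha_4, alpha_3). So the algebra is type C_4, i.e. sp(8).

C4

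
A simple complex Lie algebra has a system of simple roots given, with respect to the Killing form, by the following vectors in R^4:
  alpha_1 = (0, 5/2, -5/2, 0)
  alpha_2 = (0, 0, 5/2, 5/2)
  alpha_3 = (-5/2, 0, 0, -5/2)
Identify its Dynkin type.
A_3

Compute the Cartan integers a_ij = 2(alpha_i, alpha_j)/(alpha_j, alpha_j); the resulting 3x3 Cartan matrix is
[[2, -1, 0], [-1, 2, -1], [0, -1, 2]].
All simple roots have the same length, so the diagram is simply laced. The associated Dynkin diagram is a chain of 3 nodes with single edges (A_3), so the type is A_3 (the algebra sl(4)).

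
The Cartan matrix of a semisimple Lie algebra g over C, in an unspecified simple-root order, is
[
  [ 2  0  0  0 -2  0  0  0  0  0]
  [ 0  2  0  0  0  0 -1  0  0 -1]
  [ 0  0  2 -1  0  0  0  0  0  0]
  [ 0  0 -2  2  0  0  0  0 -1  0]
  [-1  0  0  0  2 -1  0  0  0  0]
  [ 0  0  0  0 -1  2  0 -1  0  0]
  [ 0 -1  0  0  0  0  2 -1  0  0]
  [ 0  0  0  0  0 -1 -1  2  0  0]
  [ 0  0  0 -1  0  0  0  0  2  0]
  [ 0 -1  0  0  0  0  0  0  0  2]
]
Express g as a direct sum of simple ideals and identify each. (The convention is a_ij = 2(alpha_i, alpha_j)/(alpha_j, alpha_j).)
The diagram associated to this matrix has two connected components: the simple roots {alpha_3, alpha_4, alpha_9} form a chain of 3 nodes with a double edge at one end; the terminal node there is the unique short simple root (B_3), and {alpha_1, alpha_2, alpha_5, alpha_6, alpha_7, alpha_8, alpha_10} form a chain of 7 nodes with a double edge at one end; the terminal node there is the unique long simple root (C_7). A semisimple Lie algebra decomposes uniquely as the direct sum of simple ideals, one per connected component of its Dynkin diagram, so g ≅ B_3 ⊕ C_7 (dimension 21 + 105 = 126).

B3 ⊕ C7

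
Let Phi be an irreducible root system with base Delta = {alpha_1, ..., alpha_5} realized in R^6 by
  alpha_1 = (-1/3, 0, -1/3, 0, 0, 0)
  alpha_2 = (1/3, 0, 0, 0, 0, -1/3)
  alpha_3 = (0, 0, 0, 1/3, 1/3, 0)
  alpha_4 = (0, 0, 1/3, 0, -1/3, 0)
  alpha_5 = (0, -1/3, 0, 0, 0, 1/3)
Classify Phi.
Compute the Cartan integers a_ij = 2(alpha_i, alpha_j)/(alpha_j, alpha_j); the resulting 5x5 Cartan matrix is
[[2, -1, 0, -1, 0], [-1, 2, 0, 0, -1], [0, 0, 2, -1, 0], [-1, 0, -1, 2, 0], [0, -1, 0, 0, 2]].
All simple roots have the same length, so the diagram is simply laced. The associated Dynkin diagram is a chain of 5 nodes with single edges (A_5), so the type is A_5 (the algebra sl(6)).

type A_5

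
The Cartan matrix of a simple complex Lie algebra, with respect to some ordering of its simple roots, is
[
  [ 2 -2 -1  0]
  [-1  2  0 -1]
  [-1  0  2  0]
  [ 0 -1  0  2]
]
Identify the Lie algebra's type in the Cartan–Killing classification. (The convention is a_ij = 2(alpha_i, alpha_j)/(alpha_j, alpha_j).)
F_4

The matrix has rank 4 with 2's on the diagonal. Reading the off-diagonal entries as Dynkin edges (a single edge where a_ij = a_ji = -1; a double or triple edge where a_ij * a_ji = 2 or 3), the diagram is a chain of 4 nodes with a double edge between the middle two (F_4). One simple-root ordering that puts it in standard form is (alpha_3, alpha_1, alpha_2, alpha_4). So the algebra is type F_4.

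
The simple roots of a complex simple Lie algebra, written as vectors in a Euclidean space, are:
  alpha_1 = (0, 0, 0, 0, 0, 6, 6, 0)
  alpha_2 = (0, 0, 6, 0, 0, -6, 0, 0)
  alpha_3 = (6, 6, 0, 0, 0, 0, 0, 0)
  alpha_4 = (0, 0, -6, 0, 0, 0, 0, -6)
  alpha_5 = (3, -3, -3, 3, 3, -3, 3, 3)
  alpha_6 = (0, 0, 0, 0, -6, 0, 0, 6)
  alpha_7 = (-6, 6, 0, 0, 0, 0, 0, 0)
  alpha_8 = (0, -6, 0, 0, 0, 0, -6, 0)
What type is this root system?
E8

Compute the Cartan integers a_ij = 2(alpha_i, alpha_j)/(alpha_j, alpha_j); the resulting 8x8 Cartan matrix is
[[2, -1, 0, 0, 0, 0, 0, -1], [-1, 2, 0, -1, 0, 0, 0, 0], [0, 0, 2, 0, 0, 0, 0, -1], [0, -1, 0, 2, 0, -1, 0, 0], [0, 0, 0, 0, 2, 0, -1, 0], [0, 0, 0, -1, 0, 2, 0, 0], [0, 0, 0, 0, -1, 0, 2, -1], [-1, 0, -1, 0, 0, 0, -1, 2]].
All simple roots have the same length, so the diagram is simply laced. The associated Dynkin diagram is a chain of 7 nodes with one extra node attached to the third node from one end (E_8), so the type is E_8.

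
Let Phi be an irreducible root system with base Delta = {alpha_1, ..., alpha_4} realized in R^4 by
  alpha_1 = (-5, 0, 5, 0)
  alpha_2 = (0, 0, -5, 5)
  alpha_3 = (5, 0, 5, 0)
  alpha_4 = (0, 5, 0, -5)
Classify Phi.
D_4 (so(8))

Compute the Cartan integers a_ij = 2(alpha_i, alpha_j)/(alpha_j, alpha_j); the resulting 4x4 Cartan matrix is
[[2, -1, 0, 0], [-1, 2, -1, -1], [0, -1, 2, 0], [0, -1, 0, 2]].
All simple roots have the same length, so the diagram is simply laced. The associated Dynkin diagram is a chain of 2 nodes with a fork of two nodes at one end (D_4), so the type is D_4 (the algebra so(8)).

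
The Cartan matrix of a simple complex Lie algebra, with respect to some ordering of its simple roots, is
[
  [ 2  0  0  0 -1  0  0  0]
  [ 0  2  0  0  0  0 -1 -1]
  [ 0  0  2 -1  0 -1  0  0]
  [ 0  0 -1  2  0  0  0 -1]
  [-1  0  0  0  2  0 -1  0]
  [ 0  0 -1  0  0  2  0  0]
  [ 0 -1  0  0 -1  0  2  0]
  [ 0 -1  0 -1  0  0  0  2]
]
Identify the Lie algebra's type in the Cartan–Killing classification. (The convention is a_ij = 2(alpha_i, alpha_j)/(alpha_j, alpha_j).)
The matrix has rank 8 with 2's on the diagonal. Reading the off-diagonal entries as Dynkin edges (a single edge where a_ij = a_ji = -1; a double or triple edge where a_ij * a_ji = 2 or 3), the diagram is a chain of 8 nodes with single edges (A_8). One simple-root ordering that puts it in standard form is (alpha_1, alpha_5, alpha_7, alpha_2, alpha_8, alpha_4, alpha_3, alpha_6). So the algebra is type A_8, i.e. sl(9).

A_8 (sl(9))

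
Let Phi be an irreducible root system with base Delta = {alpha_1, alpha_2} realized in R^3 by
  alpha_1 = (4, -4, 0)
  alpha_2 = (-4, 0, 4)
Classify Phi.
Compute the Cartan integers a_ij = 2(alpha_i, alpha_j)/(alpha_j, alpha_j); the resulting 2x2 Cartan matrix is
[[2, -1], [-1, 2]].
All simple roots have the same length, so the diagram is simply laced. The associated Dynkin diagram is a chain of 2 nodes with single edges (A_2), so the type is A_2 (the algebra sl(3)).

A_2 (sl(3))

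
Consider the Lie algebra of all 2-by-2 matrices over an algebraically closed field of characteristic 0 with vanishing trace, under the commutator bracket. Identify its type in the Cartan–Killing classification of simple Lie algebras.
This is sl(2), which has dimension 2^2 - 1 = 3 and rank 2 - 1 = 1 (a Cartan subalgebra is the diagonal traceless matrices). In the classification of classical Lie algebras, the special linear algebra sl(n+1) has type A_n; here n = 1, so the Dynkin diagram is a chain of 1 nodes with single edges (A_1). Hence the type is A_1.

type A_1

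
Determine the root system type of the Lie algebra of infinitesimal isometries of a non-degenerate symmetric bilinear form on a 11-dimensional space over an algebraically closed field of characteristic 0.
This is so(11) with 11 odd, which has dimension 11(11-1)/2 = 55 and rank (11-1)/2 = 5. In the classification of classical Lie algebras, the orthogonal algebra so(2n+1) in an odd number of variables has type B_n; here n = 5, so the Dynkin diagram is a chain of 5 nodes with a double edge at one end; the terminal node there is the unique short simple root (B_5). Hence the type is B_5.

B_5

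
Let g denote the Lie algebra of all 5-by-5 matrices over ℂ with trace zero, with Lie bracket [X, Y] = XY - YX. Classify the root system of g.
A_4

This is sl(5), which has dimension 5^2 - 1 = 24 and rank 5 - 1 = 4 (a Cartan subalgebra is the diagonal traceless matrices). In the classification of classical Lie algebras, the special linear algebra sl(n+1) has type A_n; here n = 4, so the Dynkin diagram is a chain of 4 nodes with single edges (A_4). Hence the type is A_4.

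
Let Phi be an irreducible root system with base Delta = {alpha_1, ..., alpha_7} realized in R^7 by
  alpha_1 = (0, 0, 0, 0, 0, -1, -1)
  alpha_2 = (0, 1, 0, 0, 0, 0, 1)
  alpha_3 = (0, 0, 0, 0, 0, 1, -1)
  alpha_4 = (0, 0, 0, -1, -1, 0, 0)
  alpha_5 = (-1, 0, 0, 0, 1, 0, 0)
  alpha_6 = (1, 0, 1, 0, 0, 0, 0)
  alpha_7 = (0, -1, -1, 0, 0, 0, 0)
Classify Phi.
Compute the Cartan integers a_ij = 2(alpha_i, alpha_j)/(alpha_j, alpha_j); the resulting 7x7 Cartan matrix is
[[2, -1, 0, 0, 0, 0, 0], [-1, 2, -1, 0, 0, 0, -1], [0, -1, 2, 0, 0, 0, 0], [0, 0, 0, 2, -1, 0, 0], [0, 0, 0, -1, 2, -1, 0], [0, 0, 0, 0, -1, 2, -1], [0, -1, 0, 0, 0, -1, 2]].
All simple roots have the same length, so the diagram is simply laced. The associated Dynkin diagram is a chain of 5 nodes with a fork of two nodes at one end (D_7), so the type is D_7 (the algebra so(14)).

type D_7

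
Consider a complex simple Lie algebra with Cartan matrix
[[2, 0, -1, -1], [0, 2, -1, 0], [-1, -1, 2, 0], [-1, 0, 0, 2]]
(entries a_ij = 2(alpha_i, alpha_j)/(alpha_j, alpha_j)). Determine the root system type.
A_4 (sl(5))

The matrix has rank 4 with 2's on the diagonal. Reading the off-diagonal entries as Dynkin edges (a single edge where a_ij = a_ji = -1; a double or triple edge where a_ij * a_ji = 2 or 3), the diagram is a chain of 4 nodes with single edges (A_4). One simple-root ordering that puts it in standard form is (alpha_2, alpha_3, alpha_1, alpha_4). So the algebra is type A_4, i.e. sl(5).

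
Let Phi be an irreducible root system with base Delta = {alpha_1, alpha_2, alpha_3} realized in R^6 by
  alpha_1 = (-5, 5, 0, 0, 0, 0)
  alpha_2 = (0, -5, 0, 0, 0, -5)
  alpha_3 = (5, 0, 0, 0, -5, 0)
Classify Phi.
Compute the Cartan integers a_ij = 2(alpha_i, alpha_j)/(alpha_j, alpha_j); the resulting 3x3 Cartan matrix is
[[2, -1, -1], [-1, 2, 0], [-1, 0, 2]].
All simple roots have the same length, so the diagram is simply laced. The associated Dynkin diagram is a chain of 3 nodes with single edges (A_3), so the type is A_3 (the algebra sl(4)).

A_3 (sl(4))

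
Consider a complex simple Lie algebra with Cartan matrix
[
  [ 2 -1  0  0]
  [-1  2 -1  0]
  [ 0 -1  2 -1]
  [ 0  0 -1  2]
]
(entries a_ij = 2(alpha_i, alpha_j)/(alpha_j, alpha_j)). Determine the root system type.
The matrix has rank 4 with 2's on the diagonal. Reading the off-diagonal entries as Dynkin edges (a single edge where a_ij = a_ji = -1; a double or triple edge where a_ij * a_ji = 2 or 3), the diagram is a chain of 4 nodes with single edges (A_4). One simple-root ordering that puts it in standard form is (alpha_1, alpha_2, alpha_3, alpha_4). So the algebra is type A_4, i.e. sl(5).

A_4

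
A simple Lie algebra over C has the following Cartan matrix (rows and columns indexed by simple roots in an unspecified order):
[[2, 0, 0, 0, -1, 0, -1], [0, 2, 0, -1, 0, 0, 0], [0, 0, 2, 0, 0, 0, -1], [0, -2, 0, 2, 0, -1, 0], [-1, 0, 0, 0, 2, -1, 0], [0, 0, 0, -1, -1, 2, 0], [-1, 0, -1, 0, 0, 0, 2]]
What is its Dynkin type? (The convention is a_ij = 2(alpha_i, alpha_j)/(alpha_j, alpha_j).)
B_7

The matrix has rank 7 with 2's on the diagonal. Reading the off-diagonal entries as Dynkin edges (a single edge where a_ij = a_ji = -1; a double or triple edge where a_ij * a_ji = 2 or 3), the diagram is a chain of 7 nodes with a double edge at one end; the terminal node there is the unique short simple root (B_7). One simple-root ordering that puts it in standard form is (alpha_3, alpha_7, alpha_1, alpha_5, alpha_6, alpha_4, alpha_2). So the algebra is type B_7, i.e. so(15).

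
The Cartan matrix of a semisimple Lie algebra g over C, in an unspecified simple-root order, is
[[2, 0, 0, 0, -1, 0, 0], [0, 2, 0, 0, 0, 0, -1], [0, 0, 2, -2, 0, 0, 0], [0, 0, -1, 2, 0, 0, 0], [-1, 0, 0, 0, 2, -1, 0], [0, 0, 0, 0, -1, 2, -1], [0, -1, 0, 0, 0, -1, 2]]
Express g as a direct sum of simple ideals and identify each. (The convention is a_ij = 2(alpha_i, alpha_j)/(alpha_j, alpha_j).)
type A_5 ⊕ type B_2

The diagram associated to this matrix has two connected components: the simple roots {alpha_1, alpha_2, alpha_5, alpha_6, alpha_7} form a chain of 5 nodes with single edges (A_5), and {alpha_3, alpha_4} form a chain of 2 nodes with a double edge at one end; the terminal node there is the unique short simple root (B_2). A semisimple Lie algebra decomposes uniquely as the direct sum of simple ideals, one per connected component of its Dynkin diagram, so g ≅ A_5 ⊕ B_2 (dimension 35 + 10 = 45).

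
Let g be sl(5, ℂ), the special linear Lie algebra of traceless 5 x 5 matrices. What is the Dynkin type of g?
A_4 (sl(5))

This is sl(5), which has dimension 5^2 - 1 = 24 and rank 5 - 1 = 4 (a Cartan subalgebra is the diagonal traceless matrices). In the classification of classical Lie algebras, the special linear algebra sl(n+1) has type A_n; here n = 4, so the Dynkin diagram is a chain of 4 nodes with single edges (A_4). Hence the type is A_4.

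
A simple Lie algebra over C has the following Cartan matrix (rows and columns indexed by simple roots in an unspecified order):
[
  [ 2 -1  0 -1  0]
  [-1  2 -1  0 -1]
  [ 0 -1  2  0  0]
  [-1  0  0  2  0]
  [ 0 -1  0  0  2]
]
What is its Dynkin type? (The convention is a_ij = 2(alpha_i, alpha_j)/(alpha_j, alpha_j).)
D_5

The matrix has rank 5 with 2's on the diagonal. Reading the off-diagonal entries as Dynkin edges (a single edge where a_ij = a_ji = -1; a double or triple edge where a_ij * a_ji = 2 or 3), the diagram is a chain of 3 nodes with a fork of two nodes at one end (D_5). One simple-root ordering that puts it in standard form is (alpha_4, alpha_1, alpha_2, alpha_3, alpha_5). So the algebra is type D_5, i.e. so(10).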